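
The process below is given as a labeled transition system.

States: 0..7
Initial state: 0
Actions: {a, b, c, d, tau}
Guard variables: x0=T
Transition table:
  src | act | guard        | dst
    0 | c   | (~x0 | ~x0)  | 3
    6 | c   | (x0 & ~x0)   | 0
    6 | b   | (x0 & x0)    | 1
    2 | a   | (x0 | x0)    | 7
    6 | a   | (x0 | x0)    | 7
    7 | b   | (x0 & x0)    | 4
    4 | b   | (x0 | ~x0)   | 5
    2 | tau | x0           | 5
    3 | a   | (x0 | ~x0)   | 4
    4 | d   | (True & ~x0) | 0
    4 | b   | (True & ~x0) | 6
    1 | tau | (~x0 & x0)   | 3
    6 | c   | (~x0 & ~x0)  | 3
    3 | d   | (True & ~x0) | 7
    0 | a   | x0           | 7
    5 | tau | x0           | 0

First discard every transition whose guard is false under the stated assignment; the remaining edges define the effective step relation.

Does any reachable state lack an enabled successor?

Reach set: {0,4,5,7}
  0: a→7  [deg 1]
  4: b→5  [deg 1]
  5: tau→0  [deg 1]
  7: b→4  [deg 1]

Answer: DEADLOCK-FREE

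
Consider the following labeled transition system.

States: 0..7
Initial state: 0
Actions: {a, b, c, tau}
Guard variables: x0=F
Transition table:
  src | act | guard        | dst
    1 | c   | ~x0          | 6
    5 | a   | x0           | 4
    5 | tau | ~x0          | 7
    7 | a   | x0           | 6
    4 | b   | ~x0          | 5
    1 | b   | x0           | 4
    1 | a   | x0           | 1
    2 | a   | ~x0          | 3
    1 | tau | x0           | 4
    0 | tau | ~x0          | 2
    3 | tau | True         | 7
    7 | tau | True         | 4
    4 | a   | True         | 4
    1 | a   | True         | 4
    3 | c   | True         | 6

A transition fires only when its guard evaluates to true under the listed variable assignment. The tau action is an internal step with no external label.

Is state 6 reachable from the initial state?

Answer: REACHABLE

Trace:
10 transition(s) survive guard evaluation.
Layer 0: {0}
Layer 1: {2}  now seen {0,2}
Layer 2: {3}  now seen {0,2,3}
Layer 3: {6,7}  now seen {0,2,3,6,7}
Layer 4: {4}  now seen {0,2,3,4,6,7}
Layer 5: {5}  now seen {0,2,3,4,5,6,7}
Reach set: {0,2,3,4,5,6,7}
witness 6: tau·a·c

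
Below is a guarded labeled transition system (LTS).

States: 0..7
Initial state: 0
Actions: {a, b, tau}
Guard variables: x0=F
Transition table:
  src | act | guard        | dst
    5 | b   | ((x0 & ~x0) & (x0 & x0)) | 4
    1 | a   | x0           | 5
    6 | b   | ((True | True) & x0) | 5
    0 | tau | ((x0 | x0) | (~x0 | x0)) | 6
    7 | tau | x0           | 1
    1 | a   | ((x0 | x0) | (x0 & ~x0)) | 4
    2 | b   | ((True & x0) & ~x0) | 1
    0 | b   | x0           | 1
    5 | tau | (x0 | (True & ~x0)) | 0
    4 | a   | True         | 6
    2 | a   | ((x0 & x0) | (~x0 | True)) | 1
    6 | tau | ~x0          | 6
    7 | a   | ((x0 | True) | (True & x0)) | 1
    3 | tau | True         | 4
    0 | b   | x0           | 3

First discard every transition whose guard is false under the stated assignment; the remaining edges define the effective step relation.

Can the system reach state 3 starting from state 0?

Answer: UNREACHABLE

Working:
After dropping false guards: 7 live edges.
depth 0: {0}
depth 1: {6}  now seen {0,6}
Reach set: {0,6}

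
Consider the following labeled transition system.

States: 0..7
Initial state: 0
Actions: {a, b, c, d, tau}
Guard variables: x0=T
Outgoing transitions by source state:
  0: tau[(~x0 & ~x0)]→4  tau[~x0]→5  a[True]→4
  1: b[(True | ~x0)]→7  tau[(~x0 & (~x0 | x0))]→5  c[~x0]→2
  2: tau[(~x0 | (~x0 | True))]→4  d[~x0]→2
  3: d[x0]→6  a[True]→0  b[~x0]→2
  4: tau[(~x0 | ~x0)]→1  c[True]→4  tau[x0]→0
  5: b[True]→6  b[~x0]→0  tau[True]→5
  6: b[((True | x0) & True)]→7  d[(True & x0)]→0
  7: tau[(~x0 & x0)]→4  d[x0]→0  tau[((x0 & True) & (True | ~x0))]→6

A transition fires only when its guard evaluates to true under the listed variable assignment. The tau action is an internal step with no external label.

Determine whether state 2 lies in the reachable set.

Guard filter leaves 13 enabled edge(s).
Layer 0: {0}
Layer 1: {4}  now seen {0,4}
R = {0,4}

Answer: UNREACHABLE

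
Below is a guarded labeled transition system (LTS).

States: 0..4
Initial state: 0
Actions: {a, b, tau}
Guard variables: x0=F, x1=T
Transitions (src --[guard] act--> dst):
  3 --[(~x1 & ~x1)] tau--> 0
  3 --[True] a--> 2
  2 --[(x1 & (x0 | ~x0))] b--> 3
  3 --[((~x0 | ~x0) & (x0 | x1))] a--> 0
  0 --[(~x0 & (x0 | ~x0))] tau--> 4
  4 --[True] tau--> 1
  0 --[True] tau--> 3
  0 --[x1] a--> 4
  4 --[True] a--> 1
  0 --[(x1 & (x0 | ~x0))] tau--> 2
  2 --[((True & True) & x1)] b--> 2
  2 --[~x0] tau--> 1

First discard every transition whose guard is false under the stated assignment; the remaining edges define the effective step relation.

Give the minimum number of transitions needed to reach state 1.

Answer: 2

Analysis:
Breadth-first toward 1:
  L0 = {0}
  L1 = {2,3,4}
  L2 = {1}
depth(1)=2, e.g. a·a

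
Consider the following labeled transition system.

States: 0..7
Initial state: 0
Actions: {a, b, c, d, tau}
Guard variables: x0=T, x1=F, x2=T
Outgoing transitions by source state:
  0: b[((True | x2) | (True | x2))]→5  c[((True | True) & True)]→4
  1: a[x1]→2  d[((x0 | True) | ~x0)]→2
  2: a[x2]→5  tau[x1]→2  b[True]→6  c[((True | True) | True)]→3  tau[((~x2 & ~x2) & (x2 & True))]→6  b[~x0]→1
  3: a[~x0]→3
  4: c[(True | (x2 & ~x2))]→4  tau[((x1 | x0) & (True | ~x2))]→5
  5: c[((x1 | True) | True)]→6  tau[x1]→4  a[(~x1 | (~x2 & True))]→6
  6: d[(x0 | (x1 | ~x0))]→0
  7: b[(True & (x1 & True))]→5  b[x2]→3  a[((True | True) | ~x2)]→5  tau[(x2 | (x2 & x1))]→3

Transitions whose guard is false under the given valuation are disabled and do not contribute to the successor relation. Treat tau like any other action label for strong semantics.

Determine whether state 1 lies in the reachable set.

14 transition(s) survive guard evaluation.
L0 = {0}
L1 = {4,5}  now seen {0,4,5}
L2 = {6}  now seen {0,4,5,6}
R = {0,4,5,6}

Answer: UNREACHABLE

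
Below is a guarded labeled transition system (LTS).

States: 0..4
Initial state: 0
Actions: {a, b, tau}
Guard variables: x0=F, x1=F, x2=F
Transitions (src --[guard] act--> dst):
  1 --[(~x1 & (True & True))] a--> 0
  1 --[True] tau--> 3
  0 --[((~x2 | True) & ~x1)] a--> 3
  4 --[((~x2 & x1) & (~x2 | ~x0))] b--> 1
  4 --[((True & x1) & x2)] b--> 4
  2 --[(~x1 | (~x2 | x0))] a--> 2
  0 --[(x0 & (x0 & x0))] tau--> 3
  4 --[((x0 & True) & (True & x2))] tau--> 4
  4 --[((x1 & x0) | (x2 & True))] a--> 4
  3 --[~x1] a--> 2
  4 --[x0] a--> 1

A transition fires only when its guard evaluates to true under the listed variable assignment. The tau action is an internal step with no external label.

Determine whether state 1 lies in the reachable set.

Guard filter leaves 5 enabled edge(s).
depth 0: {0}
depth 1: {3}  now seen {0,3}
depth 2: {2}  now seen {0,2,3}
R = {0,2,3}

Answer: UNREACHABLE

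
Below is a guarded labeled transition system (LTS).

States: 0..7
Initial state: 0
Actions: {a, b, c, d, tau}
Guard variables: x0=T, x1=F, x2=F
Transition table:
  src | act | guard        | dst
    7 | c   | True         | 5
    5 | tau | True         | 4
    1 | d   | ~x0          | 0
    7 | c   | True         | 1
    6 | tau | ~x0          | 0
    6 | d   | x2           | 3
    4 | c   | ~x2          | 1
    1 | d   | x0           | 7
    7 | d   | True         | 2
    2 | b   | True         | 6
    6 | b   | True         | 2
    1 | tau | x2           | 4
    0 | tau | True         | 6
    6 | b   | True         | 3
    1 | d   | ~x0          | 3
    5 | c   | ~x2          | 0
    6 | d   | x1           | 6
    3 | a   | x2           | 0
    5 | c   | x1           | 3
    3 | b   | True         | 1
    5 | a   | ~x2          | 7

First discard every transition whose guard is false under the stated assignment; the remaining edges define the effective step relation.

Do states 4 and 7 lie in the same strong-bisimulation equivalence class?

Bisimulation quotient by refinement:
  P[0] = {{0,1,2,3,4,5,6,7}}
  P[1] = {{0},{1},{2,3,6},{4},{5},{7}}
  P[2] = {{0},{1},{2,6},{3},{4},{5},{7}}
  P[3] = {{0},{1},{2},{3},{4},{5},{6},{7}}
Fixed point at round 4; 8 class(es).
[4]={4}  [7]={7}

Answer: NOT BISIMILAR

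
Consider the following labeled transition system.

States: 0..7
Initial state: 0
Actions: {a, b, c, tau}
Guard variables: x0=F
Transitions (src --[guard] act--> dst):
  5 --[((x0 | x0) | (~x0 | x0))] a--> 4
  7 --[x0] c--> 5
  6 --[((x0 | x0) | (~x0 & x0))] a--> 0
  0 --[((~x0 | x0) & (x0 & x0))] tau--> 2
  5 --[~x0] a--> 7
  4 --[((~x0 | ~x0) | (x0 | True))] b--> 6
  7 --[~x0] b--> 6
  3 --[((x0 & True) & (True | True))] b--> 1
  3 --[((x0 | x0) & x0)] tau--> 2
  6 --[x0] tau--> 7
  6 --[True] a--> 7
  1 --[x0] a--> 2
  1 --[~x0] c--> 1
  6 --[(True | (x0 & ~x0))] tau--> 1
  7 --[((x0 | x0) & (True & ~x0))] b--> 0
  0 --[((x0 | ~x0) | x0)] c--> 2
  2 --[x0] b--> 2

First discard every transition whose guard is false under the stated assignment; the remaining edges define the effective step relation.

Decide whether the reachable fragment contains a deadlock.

Answer: DEADLOCK at state 2

Working:
Reach set: {0,2}
  0: c→2  [1 exit(s)]
  2: ∅  [STUCK]
witness 2: c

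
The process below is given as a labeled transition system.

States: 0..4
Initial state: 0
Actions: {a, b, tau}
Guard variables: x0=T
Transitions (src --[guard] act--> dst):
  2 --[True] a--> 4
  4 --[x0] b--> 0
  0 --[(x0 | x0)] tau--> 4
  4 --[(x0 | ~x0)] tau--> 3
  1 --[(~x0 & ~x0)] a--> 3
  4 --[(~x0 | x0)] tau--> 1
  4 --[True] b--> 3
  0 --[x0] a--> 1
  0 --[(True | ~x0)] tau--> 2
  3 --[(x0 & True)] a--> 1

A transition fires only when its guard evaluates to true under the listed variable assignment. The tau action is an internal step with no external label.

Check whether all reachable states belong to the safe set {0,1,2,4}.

Answer: INVARIANT VIOLATED at state 3

Working:
Allowed set {0,1,2,4}
Reach set: {0,1,2,3,4}
  0: safe
  1: safe
  2: safe
  3: VIOLATES
  4: safe
reach 3 via tau·b — violates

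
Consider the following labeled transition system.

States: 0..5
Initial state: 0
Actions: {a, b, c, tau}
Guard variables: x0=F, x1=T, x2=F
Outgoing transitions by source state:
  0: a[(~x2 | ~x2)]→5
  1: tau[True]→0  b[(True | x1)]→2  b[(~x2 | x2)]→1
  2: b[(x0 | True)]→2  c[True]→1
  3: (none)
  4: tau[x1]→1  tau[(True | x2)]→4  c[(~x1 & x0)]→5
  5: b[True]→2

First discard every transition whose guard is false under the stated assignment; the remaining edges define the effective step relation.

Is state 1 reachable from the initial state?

Answer: REACHABLE

Trace:
Guard filter leaves 9 enabled edge(s).
L0 = {0}
L1 = {5}  now seen {0,5}
L2 = {2}  now seen {0,2,5}
L3 = {1}  now seen {0,1,2,5}
R = {0,1,2,5}
Path to 1: a·b·c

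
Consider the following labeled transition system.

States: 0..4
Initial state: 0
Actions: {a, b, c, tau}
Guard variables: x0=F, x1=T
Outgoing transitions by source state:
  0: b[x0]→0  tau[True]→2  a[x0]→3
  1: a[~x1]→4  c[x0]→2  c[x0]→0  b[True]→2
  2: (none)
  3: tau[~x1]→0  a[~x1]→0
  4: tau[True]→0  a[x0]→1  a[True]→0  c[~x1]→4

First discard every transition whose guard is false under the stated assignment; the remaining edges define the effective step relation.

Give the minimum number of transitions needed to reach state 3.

Layered search for 3:
  Layer 0: {0}
  Layer 1: {2}
3 never appears.

Answer: UNREACHABLE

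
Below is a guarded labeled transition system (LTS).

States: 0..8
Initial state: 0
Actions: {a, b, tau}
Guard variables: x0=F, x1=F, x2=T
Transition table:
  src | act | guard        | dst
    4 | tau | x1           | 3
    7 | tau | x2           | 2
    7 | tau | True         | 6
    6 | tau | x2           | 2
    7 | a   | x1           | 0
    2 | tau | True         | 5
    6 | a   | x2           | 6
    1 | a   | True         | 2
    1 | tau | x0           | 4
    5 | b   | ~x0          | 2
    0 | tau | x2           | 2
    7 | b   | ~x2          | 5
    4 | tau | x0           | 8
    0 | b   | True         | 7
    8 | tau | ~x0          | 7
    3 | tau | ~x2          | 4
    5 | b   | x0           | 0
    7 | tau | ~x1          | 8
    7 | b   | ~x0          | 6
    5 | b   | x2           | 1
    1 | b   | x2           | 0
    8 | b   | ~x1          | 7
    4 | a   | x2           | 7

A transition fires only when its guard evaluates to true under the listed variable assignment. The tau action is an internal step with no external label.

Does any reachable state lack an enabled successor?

Reachable = {0,1,2,5,6,7,8}
  0: b→7  tau→2  [2 out]
  1: a→2  b→0  [2 out]
  2: tau→5  [1 out]
  5: b→1  b→2  [2 out]
  6: a→6  tau→2  [2 out]
  7: b→6  tau→2  tau→6  tau→8  [4 out]
  8: b→7  tau→7  [2 out]

Answer: DEADLOCK-FREE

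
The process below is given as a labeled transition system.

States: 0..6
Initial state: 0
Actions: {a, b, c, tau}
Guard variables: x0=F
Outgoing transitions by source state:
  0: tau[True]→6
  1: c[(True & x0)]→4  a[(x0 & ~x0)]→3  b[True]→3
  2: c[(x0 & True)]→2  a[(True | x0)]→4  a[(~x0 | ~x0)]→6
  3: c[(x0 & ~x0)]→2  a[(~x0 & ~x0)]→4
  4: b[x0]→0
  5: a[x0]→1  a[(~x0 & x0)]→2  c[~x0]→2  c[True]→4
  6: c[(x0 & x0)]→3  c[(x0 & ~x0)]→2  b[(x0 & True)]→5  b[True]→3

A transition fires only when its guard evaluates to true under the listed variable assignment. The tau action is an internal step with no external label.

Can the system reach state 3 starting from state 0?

Answer: REACHABLE

Analysis:
8 transition(s) survive guard evaluation.
depth 0: {0}
depth 1: {6}  total {0,6}
depth 2: {3}  total {0,3,6}
depth 3: {4}  total {0,3,4,6}
Reachable = {0,3,4,6}
witness 3: tau·b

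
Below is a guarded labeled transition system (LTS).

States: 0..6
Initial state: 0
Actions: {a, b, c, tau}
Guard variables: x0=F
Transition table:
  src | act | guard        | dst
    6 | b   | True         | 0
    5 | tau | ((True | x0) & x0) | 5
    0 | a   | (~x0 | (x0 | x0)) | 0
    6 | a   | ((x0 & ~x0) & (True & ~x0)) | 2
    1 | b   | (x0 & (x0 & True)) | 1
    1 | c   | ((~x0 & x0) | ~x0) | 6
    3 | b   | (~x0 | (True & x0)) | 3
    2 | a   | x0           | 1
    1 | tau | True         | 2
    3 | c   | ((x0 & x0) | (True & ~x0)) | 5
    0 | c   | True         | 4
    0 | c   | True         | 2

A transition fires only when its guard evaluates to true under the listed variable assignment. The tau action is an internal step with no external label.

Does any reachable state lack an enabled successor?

Reach set: {0,2,4}
  0: a→0  c→2  c→4  [3 exit(s)]
  2: ∅  [STUCK]
  4: ∅  [STUCK]
Path to 2: c

Answer: DEADLOCK at state 2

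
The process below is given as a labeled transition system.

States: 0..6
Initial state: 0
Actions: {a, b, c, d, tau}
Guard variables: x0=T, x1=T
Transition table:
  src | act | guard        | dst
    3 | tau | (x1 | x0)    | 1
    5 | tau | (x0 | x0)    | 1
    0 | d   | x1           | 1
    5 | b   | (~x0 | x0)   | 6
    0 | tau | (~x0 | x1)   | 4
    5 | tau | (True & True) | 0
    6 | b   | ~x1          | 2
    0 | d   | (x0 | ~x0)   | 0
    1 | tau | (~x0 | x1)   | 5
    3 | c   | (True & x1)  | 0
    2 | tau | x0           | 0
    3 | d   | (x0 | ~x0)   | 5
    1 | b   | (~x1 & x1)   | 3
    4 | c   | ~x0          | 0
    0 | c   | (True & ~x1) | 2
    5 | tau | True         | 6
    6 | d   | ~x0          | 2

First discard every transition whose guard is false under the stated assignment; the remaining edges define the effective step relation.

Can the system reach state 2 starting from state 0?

Answer: UNREACHABLE

Trace:
12 transition(s) survive guard evaluation.
depth 0: {0}
depth 1: {1,4}  total {0,1,4}
depth 2: {5}  total {0,1,4,5}
depth 3: {6}  total {0,1,4,5,6}
R = {0,1,4,5,6}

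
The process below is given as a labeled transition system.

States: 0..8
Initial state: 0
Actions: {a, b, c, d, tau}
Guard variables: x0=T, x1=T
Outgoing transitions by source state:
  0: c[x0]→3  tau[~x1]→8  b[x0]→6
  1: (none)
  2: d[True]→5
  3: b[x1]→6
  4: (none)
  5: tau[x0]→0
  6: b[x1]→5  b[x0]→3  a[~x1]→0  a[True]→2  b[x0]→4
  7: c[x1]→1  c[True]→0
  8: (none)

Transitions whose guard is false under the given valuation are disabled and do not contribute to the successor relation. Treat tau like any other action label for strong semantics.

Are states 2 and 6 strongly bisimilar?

Answer: NOT BISIMILAR

Working:
Refine partition for ~:
  round 0: {{0,1,2,3,4,5,6,7,8}}
  round 1: {{0},{1,4,8},{2},{3},{5},{6},{7}}
stable after 2 split(s): 7 block(s)
2∈{2}, 6∈{6}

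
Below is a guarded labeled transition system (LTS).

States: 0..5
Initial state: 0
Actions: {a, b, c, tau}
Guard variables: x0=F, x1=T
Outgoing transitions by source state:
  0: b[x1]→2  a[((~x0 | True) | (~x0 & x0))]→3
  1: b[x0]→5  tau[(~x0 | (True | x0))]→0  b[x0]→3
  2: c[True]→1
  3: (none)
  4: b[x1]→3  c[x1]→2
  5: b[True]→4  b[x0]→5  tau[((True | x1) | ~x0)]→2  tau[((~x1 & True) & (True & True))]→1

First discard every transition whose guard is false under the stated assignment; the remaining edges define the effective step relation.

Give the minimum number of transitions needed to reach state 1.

BFS to 1:
  L0 = {0}
  L1 = {2,3}
  L2 = {1}
1 enters at depth 2; path b·c

Answer: 2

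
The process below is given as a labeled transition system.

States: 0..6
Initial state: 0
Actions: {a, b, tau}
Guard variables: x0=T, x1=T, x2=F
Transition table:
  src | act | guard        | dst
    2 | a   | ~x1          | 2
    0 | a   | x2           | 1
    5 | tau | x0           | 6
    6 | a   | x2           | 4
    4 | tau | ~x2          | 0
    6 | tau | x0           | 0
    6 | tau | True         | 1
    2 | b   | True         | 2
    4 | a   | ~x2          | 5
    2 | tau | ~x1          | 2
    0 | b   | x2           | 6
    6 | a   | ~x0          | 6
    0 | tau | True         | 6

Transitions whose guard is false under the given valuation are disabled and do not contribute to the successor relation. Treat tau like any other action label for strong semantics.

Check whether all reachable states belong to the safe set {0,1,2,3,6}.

Answer: INVARIANT HOLDS

Analysis:
Safe = {0,1,2,3,6}
Reach set: {0,1,6}
  0: ok
  1: ok
  6: ok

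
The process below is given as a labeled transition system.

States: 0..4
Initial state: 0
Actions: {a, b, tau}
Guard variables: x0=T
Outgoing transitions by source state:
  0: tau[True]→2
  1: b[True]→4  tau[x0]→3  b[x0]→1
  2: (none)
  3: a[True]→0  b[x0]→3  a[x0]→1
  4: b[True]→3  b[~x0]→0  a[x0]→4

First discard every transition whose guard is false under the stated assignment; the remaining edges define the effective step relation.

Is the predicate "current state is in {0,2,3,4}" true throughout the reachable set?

Answer: INVARIANT HOLDS

Working:
Allowed set {0,2,3,4}
Reach set: {0,2}
  0: safe
  2: safe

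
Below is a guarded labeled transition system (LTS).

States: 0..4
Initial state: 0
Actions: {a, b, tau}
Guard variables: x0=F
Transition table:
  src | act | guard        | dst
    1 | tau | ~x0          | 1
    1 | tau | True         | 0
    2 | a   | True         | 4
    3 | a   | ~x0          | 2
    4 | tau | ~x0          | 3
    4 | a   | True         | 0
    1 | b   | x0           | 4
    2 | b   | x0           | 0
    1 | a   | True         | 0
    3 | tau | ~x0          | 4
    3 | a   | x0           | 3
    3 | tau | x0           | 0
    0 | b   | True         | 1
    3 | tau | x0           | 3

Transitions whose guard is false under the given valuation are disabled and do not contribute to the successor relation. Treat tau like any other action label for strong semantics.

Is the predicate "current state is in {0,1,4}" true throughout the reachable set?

Answer: INVARIANT HOLDS

Working:
Inv-set: {0,1,4}
Reachable = {0,1}
  0: safe
  1: safe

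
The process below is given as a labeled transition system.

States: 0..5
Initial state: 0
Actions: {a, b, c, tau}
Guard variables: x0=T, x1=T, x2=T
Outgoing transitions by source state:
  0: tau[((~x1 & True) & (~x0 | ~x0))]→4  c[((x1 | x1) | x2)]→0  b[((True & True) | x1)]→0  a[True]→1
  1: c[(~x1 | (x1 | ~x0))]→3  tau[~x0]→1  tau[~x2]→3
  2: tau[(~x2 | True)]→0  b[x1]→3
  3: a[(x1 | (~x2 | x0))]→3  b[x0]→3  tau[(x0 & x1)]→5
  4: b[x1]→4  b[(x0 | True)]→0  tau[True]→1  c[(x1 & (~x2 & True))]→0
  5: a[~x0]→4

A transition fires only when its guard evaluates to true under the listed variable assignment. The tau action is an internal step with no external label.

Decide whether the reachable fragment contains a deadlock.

Answer: DEADLOCK at state 5

Working:
R = {0,1,3,5}
  0: a→1  b→0  c→0  [3 out]
  1: c→3  [1 out]
  3: a→3  b→3  tau→5  [3 out]
  5: ∅  [deadlock]
witness 5: a·c·tau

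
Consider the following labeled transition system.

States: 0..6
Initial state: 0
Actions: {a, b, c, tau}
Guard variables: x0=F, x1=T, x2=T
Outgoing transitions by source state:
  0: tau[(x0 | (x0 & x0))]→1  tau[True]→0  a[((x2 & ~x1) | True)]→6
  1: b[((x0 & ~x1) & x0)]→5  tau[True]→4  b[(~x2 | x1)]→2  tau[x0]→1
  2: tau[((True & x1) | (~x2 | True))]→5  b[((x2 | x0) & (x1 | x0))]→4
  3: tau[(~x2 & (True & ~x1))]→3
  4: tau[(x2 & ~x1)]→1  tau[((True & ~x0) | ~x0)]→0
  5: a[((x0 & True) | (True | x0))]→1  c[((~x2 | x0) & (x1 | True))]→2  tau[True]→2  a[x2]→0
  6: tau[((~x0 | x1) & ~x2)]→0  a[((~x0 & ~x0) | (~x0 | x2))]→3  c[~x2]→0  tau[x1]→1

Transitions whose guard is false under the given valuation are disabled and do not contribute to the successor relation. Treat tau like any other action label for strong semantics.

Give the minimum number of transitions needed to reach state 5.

Answer: 4

Trace:
Breadth-first toward 5:
  depth 0: {0}
  depth 1: {6}
  depth 2: {1,3}
  depth 3: {2,4}
  depth 4: {5}
depth(5)=4, e.g. a·tau·b·tau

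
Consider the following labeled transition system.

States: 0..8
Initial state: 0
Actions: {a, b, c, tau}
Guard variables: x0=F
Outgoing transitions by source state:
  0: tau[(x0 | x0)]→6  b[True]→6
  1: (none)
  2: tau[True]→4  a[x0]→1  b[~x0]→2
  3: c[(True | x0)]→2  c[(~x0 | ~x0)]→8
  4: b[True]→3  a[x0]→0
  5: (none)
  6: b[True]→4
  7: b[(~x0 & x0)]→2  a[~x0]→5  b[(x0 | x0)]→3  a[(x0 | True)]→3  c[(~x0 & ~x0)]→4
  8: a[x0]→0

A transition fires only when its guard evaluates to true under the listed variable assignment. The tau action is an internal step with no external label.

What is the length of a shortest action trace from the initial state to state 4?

Layered search for 4:
  L0 = {0}
  L1 = {6}
  L2 = {4}
first hit 4 at d=2 via b·b

Answer: 2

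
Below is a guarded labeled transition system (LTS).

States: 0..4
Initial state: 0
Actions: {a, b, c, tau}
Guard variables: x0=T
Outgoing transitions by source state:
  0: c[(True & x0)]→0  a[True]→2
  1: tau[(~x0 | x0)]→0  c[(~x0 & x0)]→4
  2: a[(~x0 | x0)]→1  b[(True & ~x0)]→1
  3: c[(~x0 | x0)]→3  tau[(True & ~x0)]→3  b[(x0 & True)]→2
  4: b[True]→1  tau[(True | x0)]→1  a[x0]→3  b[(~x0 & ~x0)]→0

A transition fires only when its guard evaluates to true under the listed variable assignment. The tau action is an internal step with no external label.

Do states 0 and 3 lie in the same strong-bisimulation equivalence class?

Bisimulation quotient by refinement:
  round 0: {{0,1,2,3,4}}
  round 1: {{0},{1},{2},{3},{4}}
5 equivalence class(es) (converged in 2)
class of 0: {0}; class of 3: {3}

Answer: NOT BISIMILAR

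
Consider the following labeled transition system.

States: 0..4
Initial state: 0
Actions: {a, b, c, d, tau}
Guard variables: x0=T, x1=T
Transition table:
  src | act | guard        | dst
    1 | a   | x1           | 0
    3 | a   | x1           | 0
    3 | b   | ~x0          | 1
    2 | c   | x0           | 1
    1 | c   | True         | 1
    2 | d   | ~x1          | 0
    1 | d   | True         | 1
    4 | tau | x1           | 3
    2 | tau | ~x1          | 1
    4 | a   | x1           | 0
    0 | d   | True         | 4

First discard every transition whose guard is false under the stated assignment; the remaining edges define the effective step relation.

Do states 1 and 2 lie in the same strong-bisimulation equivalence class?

Answer: NOT BISIMILAR

Analysis:
Compute ~ classes (split until stable):
  P[0] = {{0,1,2,3,4}}
  P[1] = {{0},{1},{2},{3},{4}}
5 equivalence class(es) (converged in 2)
[1]={1}  [2]={2}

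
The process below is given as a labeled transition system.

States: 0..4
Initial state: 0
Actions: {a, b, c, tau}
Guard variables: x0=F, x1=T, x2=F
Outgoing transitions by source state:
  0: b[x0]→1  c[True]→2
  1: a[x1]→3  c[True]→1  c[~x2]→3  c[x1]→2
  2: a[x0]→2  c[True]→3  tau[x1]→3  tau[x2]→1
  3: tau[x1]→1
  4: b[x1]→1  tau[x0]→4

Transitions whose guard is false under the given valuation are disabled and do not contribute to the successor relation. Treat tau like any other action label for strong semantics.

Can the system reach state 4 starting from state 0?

Guard filter leaves 9 enabled edge(s).
Layer 0: {0}
Layer 1: {2}  now seen {0,2}
Layer 2: {3}  now seen {0,2,3}
Layer 3: {1}  now seen {0,1,2,3}
Reachable = {0,1,2,3}

Answer: UNREACHABLE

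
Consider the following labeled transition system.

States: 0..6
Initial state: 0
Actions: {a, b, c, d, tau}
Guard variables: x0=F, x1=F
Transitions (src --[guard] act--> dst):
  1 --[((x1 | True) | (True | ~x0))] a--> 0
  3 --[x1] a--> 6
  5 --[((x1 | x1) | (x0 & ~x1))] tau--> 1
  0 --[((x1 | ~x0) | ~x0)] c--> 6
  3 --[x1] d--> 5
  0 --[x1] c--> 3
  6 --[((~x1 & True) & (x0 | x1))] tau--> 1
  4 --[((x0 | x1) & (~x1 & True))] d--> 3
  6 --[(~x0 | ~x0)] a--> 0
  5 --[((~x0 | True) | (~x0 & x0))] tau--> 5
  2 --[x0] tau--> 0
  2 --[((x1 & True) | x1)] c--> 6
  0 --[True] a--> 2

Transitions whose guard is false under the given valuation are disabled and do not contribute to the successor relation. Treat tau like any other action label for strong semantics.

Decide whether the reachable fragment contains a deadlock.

Answer: DEADLOCK at state 2

Trace:
Reachable = {0,2,6}
  0: a→2  c→6  [deg 2]
  2: ∅  [no exit]
  6: a→0  [deg 1]
trace reaching 2: a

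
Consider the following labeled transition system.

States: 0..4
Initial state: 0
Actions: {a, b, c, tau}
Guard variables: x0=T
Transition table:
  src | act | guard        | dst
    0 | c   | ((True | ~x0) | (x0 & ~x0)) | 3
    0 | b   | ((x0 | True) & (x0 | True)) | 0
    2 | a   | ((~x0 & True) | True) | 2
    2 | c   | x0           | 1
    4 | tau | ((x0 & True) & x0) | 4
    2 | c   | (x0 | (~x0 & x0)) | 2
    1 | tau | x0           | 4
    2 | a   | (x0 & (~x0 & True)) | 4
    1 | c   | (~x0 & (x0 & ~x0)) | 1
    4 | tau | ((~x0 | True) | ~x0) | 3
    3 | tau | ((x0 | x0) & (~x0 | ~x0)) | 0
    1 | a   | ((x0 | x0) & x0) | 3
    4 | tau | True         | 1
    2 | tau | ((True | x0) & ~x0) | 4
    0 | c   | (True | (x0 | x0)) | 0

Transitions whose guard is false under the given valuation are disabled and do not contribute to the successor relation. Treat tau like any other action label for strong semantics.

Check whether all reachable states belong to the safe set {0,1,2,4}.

Answer: INVARIANT VIOLATED at state 3

Trace:
Safe = {0,1,2,4}
Reach set: {0,3}
  0: safe
  3: outside
counterexample path to 3: c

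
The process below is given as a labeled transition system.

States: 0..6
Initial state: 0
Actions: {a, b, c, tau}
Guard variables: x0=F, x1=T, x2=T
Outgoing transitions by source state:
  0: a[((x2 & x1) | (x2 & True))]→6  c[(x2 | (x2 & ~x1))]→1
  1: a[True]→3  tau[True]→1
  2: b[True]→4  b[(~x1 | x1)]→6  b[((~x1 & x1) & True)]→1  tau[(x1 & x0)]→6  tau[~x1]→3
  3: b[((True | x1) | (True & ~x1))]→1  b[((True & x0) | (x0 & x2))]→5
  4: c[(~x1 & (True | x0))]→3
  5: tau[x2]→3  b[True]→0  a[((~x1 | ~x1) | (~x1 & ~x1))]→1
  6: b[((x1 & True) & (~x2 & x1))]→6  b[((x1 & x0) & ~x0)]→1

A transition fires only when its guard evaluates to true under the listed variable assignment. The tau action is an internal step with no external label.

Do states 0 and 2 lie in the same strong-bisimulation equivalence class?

Refine partition for ~:
  P[0] = {{0,1,2,3,4,5,6}}
  P[1] = {{0},{1},{2,3},{4,6},{5}}
  P[2] = {{0},{1},{2},{3},{4,6},{5}}
stable after 3 split(s): 6 block(s)
0∈{0}, 2∈{2}

Answer: NOT BISIMILAR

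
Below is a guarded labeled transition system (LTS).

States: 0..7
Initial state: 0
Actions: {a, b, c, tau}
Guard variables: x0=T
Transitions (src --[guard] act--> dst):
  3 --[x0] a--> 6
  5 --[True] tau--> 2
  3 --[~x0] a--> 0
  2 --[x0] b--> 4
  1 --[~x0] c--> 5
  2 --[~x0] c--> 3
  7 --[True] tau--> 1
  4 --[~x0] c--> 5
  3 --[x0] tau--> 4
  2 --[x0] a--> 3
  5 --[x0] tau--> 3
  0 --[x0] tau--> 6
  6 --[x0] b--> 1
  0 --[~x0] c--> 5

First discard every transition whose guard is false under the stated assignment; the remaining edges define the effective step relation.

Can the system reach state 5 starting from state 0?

Answer: UNREACHABLE

Working:
After dropping false guards: 9 live edges.
Layer 0: {0}
Layer 1: {6}  total {0,6}
Layer 2: {1}  total {0,1,6}
Reach set: {0,1,6}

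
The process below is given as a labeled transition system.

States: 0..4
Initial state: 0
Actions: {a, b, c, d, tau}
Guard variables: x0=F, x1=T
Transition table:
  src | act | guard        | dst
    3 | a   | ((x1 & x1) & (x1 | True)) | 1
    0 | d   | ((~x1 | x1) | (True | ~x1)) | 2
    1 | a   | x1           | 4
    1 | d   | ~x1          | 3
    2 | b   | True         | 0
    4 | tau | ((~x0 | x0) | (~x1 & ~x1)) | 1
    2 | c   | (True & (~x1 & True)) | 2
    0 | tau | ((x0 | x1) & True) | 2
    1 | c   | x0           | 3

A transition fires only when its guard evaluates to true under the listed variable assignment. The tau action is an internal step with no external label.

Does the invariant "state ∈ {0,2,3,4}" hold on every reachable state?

Inv-set: {0,2,3,4}
Reachable = {0,2}
  0: safe
  2: safe

Answer: INVARIANT HOLDS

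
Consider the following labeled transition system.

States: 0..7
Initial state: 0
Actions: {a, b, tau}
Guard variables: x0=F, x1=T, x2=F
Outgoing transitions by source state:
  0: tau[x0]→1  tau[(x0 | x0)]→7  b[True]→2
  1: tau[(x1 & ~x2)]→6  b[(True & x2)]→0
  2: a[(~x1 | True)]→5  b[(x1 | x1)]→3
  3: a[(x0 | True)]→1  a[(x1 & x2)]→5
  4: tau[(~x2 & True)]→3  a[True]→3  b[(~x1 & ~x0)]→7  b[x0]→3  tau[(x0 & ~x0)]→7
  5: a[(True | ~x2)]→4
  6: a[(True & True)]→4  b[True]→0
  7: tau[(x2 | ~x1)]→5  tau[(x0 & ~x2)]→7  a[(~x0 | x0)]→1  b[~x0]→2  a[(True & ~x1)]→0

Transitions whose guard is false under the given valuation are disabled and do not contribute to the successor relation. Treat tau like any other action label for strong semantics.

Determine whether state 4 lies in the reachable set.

After dropping false guards: 12 live edges.
L0 = {0}
L1 = {2}  total {0,2}
L2 = {3,5}  total {0,2,3,5}
L3 = {1,4}  total {0,1,2,3,4,5}
L4 = {6}  total {0,1,2,3,4,5,6}
Reach set: {0,1,2,3,4,5,6}
trace reaching 4: b·a·a

Answer: REACHABLE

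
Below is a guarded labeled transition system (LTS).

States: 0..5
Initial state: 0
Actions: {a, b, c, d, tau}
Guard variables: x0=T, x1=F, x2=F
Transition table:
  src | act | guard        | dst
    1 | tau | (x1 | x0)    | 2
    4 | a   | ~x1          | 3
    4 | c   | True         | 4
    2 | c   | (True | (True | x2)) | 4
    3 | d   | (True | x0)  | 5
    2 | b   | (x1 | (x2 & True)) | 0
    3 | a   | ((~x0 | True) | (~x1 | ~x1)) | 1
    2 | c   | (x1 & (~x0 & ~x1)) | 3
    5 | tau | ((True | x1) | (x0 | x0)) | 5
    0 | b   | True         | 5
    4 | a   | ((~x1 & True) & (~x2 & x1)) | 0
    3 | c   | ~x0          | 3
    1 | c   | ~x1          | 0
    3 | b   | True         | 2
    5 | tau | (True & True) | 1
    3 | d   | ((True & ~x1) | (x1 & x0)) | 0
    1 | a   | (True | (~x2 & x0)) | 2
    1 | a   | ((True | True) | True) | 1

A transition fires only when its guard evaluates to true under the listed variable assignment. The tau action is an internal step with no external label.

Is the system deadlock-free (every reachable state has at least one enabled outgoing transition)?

Answer: DEADLOCK-FREE

Trace:
R = {0,1,2,3,4,5}
  0: b→5  [1 exit(s)]
  1: a→1  a→2  c→0  tau→2  [4 exit(s)]
  2: c→4  [1 exit(s)]
  3: a→1  b→2  d→0  d→5  [4 exit(s)]
  4: a→3  c→4  [2 exit(s)]
  5: tau→1  tau→5  [2 exit(s)]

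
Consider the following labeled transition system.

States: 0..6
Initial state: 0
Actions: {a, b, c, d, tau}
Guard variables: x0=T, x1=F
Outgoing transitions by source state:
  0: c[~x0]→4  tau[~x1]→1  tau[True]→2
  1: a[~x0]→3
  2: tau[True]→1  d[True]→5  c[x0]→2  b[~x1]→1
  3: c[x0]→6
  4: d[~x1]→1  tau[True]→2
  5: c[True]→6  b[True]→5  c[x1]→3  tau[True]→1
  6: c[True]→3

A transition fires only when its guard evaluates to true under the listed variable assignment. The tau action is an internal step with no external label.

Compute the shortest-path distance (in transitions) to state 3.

Answer: 4

Analysis:
Layered search for 3:
  Layer 0: {0}
  Layer 1: {1,2}
  Layer 2: {5}
  Layer 3: {6}
  Layer 4: {3}
3 enters at depth 4; path tau·d·c·c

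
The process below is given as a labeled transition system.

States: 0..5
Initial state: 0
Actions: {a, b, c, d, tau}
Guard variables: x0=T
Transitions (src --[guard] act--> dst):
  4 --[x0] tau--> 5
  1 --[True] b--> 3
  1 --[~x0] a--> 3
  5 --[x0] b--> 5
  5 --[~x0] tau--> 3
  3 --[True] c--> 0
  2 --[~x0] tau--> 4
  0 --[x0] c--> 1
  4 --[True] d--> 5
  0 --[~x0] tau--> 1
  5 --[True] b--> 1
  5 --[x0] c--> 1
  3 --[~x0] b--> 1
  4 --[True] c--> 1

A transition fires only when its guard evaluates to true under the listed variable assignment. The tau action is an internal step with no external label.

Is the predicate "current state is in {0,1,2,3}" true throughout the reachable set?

Answer: INVARIANT HOLDS

Analysis:
Inv-set: {0,1,2,3}
Reach set: {0,1,3}
  0: safe
  1: safe
  3: safe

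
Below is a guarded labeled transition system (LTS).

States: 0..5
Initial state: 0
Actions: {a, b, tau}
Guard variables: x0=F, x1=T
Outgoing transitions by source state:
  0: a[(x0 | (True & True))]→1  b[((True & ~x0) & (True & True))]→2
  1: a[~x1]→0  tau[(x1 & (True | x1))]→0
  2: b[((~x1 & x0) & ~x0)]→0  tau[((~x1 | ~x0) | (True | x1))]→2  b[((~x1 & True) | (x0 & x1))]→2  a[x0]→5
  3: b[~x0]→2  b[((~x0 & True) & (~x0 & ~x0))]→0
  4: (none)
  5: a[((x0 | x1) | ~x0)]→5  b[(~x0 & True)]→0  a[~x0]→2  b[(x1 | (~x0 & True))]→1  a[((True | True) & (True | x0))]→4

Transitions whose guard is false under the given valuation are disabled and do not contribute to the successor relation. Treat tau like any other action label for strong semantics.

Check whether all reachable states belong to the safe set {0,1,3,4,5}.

Answer: INVARIANT VIOLATED at state 2

Analysis:
Inv-set: {0,1,3,4,5}
Reach set: {0,1,2}
  0: ok
  1: ok
  2: VIOLATES
counterexample path to 2: b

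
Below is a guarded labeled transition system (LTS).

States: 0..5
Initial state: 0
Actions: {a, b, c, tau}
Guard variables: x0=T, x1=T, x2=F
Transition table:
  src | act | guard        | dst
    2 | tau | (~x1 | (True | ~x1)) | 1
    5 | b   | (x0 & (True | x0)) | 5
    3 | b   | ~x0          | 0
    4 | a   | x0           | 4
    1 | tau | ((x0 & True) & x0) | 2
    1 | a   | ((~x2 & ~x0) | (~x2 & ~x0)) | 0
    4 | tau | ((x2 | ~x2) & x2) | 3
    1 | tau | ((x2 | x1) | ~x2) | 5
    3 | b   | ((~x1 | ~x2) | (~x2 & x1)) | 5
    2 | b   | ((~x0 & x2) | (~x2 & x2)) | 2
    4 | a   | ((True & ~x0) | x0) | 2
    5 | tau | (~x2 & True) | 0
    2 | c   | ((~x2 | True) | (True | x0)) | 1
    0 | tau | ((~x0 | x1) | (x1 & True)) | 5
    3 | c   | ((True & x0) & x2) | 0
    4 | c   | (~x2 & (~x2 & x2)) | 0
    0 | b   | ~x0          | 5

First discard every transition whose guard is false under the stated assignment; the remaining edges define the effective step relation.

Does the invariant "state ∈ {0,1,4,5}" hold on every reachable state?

Answer: INVARIANT HOLDS

Working:
Inv-set: {0,1,4,5}
Reachable = {0,5}
  0: ✓
  5: ✓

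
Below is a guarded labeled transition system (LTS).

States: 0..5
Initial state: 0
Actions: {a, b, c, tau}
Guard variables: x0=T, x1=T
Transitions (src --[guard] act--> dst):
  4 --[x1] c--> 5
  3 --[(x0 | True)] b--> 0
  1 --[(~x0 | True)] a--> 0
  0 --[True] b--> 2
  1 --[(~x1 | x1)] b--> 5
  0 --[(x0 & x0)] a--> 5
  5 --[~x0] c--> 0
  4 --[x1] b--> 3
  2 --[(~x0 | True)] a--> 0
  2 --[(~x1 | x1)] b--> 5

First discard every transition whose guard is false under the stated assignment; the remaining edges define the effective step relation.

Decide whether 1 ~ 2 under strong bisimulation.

Compute ~ classes (split until stable):
  P[0] = {{0,1,2,3,4,5}}
  P[1] = {{0,1,2},{3},{4},{5}}
  P[2] = {{0},{1,2},{3},{4},{5}}
stable after 3 split(s): 5 block(s)
1∈{1,2}, 2∈{1,2}

Answer: BISIMILAR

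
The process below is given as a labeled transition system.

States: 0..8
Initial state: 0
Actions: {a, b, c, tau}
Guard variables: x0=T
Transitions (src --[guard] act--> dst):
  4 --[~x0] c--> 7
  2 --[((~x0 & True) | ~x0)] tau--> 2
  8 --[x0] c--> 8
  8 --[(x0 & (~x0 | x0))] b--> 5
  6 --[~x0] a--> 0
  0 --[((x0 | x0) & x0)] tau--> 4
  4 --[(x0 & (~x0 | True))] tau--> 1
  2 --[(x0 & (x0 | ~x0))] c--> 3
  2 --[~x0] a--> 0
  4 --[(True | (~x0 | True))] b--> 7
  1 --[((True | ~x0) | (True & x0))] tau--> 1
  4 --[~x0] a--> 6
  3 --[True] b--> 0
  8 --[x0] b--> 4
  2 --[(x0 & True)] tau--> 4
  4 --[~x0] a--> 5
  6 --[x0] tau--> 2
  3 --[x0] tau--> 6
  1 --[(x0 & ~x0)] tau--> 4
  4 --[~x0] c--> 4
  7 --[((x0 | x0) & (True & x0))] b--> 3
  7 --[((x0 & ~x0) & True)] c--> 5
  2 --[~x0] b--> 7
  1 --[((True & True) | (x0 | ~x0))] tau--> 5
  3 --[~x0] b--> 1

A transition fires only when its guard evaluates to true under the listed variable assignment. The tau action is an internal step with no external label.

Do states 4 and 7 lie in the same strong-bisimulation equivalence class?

Bisimulation quotient by refinement:
  P[0] = {{0,1,2,3,4,5,6,7,8}}
  P[1] = {{0,1,6},{2},{3,4},{5},{7},{8}}
  P[2] = {{0},{1},{2},{3},{4},{5},{6},{7},{8}}
9 equivalence class(es) (converged in 3)
4∈{4}, 7∈{7}

Answer: NOT BISIMILAR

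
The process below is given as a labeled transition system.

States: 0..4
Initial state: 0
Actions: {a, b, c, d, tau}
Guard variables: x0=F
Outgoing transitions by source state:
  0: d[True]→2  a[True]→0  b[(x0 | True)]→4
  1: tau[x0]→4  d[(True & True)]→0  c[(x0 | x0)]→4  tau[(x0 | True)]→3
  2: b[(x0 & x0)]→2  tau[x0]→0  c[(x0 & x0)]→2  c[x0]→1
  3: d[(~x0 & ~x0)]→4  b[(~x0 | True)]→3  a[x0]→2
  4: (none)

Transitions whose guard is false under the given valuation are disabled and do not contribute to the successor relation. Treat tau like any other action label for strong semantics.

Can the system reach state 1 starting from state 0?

Answer: UNREACHABLE

Analysis:
Guard filter leaves 7 enabled edge(s).
Layer 0: {0}
Layer 1: {2,4}  cumulative {0,2,4}
Reach set: {0,2,4}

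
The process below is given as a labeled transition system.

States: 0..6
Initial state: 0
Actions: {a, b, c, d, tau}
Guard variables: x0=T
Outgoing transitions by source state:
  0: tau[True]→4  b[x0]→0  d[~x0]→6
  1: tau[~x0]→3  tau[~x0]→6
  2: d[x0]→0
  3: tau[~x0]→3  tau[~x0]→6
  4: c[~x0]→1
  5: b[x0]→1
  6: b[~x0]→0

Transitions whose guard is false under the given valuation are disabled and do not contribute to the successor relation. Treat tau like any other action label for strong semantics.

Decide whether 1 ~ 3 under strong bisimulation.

Refine partition for ~:
  round 0: {{0,1,2,3,4,5,6}}
  round 1: {{0},{1,3,4,6},{2},{5}}
stable after 2 split(s): 4 block(s)
1∈{1,3,4,6}, 3∈{1,3,4,6}

Answer: BISIMILAR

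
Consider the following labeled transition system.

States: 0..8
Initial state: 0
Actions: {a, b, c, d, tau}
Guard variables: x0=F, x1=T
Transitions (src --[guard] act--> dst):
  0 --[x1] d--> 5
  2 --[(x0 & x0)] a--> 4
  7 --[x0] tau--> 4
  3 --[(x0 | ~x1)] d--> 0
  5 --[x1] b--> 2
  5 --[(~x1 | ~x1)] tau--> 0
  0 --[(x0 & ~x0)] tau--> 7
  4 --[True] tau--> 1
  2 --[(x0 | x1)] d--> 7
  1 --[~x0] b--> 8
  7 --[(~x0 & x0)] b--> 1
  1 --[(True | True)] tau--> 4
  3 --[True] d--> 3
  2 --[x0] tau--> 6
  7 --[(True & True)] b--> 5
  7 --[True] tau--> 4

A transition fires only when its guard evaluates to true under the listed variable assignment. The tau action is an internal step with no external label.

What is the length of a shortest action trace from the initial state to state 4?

Breadth-first toward 4:
  depth 0: {0}
  depth 1: {5}
  depth 2: {2}
  depth 3: {7}
  depth 4: {4}
first hit 4 at d=4 via d·b·d·tau

Answer: 4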